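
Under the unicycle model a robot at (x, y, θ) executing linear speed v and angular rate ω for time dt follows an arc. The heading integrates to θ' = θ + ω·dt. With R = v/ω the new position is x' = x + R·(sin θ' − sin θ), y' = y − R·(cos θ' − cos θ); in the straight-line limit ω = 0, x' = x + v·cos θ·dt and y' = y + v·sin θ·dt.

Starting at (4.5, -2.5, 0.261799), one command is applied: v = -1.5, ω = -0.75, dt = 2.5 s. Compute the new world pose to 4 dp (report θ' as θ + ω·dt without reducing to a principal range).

(1.9842, -0.4834, -1.6132)

θ' = 0.2618 + -0.75·2.5 = -1.6132
R = v/ω = -1.5/-0.75 = 2.0000
x' = 4.5 + 2.0000·(sin -1.6132 − sin 0.2618) = 1.9842
y' = -2.5 − 2.0000·(cos -1.6132 − cos 0.2618) = -0.4834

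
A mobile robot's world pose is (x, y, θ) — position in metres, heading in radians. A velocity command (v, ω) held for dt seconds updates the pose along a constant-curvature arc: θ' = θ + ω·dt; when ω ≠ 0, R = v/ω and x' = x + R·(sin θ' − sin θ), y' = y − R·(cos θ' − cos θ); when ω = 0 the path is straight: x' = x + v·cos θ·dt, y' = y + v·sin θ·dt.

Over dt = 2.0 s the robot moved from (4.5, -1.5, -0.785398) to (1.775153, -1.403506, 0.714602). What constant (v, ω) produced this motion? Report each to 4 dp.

Δθ = 0.714602 − -0.785398 = 1.500000
ω = Δθ/dt = 1.500000/2.0 = 0.7500
R = Δx/(sin θ' − sin θ) = -2.0000
v = R·ω = -2.0000·0.7500 = -1.5000

v = -1.5000, ω = 0.7500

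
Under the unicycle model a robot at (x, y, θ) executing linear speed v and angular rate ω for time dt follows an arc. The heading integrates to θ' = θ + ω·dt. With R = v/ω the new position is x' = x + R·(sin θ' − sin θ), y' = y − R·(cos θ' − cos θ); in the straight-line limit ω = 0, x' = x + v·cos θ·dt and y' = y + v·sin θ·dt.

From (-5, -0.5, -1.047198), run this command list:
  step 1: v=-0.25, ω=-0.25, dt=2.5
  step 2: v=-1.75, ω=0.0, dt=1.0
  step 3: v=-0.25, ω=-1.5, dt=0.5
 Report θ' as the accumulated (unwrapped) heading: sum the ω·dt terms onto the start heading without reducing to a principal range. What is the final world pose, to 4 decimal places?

(-4.8957, 1.9507, -2.4222)

step 1: θ'=-1.6722 (R=1.0000) → pose (-5.1288, 0.1012, -1.6722)
step 2: θ'=-1.6722 (straight) → pose (-4.9517, 1.8422, -1.6722)
step 3: θ'=-2.4222 (R=0.1667) → pose (-4.8957, 1.9507, -2.4222)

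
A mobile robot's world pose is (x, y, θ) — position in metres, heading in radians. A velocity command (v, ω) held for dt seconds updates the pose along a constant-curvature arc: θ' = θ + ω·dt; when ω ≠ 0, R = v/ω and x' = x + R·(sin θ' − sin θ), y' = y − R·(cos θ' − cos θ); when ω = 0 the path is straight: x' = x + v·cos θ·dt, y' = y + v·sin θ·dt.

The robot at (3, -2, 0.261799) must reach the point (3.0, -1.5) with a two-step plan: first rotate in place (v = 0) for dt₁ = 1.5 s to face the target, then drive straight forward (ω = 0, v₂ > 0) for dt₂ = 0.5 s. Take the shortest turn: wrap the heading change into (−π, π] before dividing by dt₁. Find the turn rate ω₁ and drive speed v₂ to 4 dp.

heading to target = atan2(-1.5−-2, 3−3) = 1.5708
Δθ = wrap(1.5708 − 0.2618) = 1.3090; ω₁ = Δθ/dt₁ = 0.8727
distance = √((3−3)² + (-1.5−-2)²) = 0.5000; v₂ = distance/dt₂ = 1.0000

ω₁ = 0.8727, v₂ = 1.0000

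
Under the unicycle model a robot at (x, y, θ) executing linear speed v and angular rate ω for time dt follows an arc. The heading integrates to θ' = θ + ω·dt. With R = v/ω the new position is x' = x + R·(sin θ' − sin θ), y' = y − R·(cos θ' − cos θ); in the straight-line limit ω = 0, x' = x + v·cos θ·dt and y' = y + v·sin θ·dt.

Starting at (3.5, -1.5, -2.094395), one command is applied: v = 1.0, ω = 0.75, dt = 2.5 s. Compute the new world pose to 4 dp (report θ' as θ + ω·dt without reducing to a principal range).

θ' = -2.0944 + 0.75·2.5 = -0.2194
R = v/ω = 1.0/0.75 = 1.3333
x' = 3.5 + 1.3333·(sin -0.2194 − sin -2.0944) = 4.3645
y' = -1.5 − 1.3333·(cos -0.2194 − cos -2.0944) = -3.4680

(4.3645, -3.4680, -0.2194)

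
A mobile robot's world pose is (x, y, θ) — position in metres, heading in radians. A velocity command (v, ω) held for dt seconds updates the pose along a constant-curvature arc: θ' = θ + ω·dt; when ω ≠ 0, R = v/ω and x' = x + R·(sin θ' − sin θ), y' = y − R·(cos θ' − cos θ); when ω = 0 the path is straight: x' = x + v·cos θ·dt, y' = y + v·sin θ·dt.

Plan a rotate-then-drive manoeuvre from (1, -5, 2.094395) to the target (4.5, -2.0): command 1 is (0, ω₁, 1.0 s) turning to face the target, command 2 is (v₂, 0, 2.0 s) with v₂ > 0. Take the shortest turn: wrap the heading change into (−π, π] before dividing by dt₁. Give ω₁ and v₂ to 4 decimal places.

heading to target = atan2(-2−-5, 4.5−1) = 0.7086
Δθ = wrap(0.7086 − 2.0944) = -1.3858; ω₁ = Δθ/dt₁ = -1.3858
distance = √((4.5−1)² + (-2−-5)²) = 4.6098; v₂ = distance/dt₂ = 2.3049

ω₁ = -1.3858, v₂ = 2.3049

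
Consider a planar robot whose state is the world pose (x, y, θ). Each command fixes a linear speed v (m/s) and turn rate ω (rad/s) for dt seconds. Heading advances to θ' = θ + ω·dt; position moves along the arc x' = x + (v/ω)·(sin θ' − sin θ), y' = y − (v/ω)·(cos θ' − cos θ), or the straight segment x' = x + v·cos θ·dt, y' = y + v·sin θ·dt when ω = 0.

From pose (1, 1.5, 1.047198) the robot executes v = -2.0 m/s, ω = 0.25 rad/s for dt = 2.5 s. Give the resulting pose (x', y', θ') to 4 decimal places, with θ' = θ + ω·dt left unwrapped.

θ' = 1.0472 + 0.25·2.5 = 1.6722
R = v/ω = -2.0/0.25 = -8.0000
x' = 1 + -8.0000·(sin 1.6722 − sin 1.0472) = -0.0307
y' = 1.5 − -8.0000·(cos 1.6722 − cos 1.0472) = -3.3098

(-0.0307, -3.3098, 1.6722)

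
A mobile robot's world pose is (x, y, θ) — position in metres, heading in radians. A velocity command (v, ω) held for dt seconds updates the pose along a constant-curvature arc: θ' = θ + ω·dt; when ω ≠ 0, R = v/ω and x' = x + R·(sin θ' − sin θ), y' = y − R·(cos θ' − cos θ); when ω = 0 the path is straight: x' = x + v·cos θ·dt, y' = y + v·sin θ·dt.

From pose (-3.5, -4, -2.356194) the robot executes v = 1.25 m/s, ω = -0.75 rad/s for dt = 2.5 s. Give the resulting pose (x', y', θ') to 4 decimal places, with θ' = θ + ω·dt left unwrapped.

(-6.1559, -3.5929, -4.2312)

θ' = -2.3562 + -0.75·2.5 = -4.2312
R = v/ω = 1.25/-0.75 = -1.6667
x' = -3.5 + -1.6667·(sin -4.2312 − sin -2.3562) = -6.1559
y' = -4 − -1.6667·(cos -4.2312 − cos -2.3562) = -3.5929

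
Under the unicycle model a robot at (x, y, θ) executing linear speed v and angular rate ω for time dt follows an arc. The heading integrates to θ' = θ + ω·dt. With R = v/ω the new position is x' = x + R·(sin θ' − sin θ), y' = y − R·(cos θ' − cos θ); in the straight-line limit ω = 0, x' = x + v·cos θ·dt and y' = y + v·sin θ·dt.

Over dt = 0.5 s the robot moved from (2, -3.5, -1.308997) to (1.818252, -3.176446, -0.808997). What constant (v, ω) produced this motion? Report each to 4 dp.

Δθ = -0.808997 − -1.308997 = 0.500000
ω = Δθ/dt = 0.500000/0.5 = 1.0000
R = −Δy/(cos θ' − cos θ) = -0.7500
v = R·ω = -0.7500·1.0000 = -0.7500

v = -0.7500, ω = 1.0000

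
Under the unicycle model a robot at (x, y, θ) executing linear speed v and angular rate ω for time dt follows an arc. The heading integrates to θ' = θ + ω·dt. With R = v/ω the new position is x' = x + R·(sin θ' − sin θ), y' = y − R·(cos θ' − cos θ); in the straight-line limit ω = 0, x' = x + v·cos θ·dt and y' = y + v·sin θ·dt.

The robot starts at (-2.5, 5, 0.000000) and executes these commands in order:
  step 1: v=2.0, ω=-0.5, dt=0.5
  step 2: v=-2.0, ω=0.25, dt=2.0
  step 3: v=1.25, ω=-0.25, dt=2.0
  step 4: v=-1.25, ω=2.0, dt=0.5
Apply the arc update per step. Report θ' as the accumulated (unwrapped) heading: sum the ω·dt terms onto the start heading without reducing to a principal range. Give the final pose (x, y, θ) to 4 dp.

(-3.5755, 4.7274, 0.7500)

step 1: θ'=-0.2500 (R=-4.0000) → pose (-1.5104, 4.8756, -0.2500)
step 2: θ'=0.2500 (R=-8.0000) → pose (-5.4688, 4.8756, 0.2500)
step 3: θ'=-0.2500 (R=-5.0000) → pose (-2.9948, 4.8756, -0.2500)
step 4: θ'=0.7500 (R=-0.6250) → pose (-3.5755, 4.7274, 0.7500)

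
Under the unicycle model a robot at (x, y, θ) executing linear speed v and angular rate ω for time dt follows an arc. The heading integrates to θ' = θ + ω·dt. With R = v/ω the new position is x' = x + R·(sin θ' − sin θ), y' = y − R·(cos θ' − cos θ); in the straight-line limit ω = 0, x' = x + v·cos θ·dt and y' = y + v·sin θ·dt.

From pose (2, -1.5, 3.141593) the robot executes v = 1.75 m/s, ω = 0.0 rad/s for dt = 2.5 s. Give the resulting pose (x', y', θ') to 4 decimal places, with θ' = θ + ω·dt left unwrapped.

θ' = 3.1416 + 0.0·2.5 = 3.1416
ω = 0 → straight: x' = 2 + 1.75·cos(3.1416)·2.5 = -2.3750
y' = -1.5 + 1.75·sin(3.1416)·2.5 = -1.5000

(-2.3750, -1.5000, 3.1416)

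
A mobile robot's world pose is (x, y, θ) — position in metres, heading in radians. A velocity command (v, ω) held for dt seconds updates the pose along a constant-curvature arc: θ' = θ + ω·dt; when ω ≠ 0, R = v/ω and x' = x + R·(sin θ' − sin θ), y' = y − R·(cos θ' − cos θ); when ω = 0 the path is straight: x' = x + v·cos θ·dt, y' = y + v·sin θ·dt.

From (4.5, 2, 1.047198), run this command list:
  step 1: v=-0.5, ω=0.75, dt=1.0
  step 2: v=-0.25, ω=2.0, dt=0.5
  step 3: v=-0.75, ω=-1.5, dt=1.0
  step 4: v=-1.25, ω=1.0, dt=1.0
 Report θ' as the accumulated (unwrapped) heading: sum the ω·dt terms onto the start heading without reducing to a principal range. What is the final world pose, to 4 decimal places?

(5.0889, -0.3463, 2.2972)

step 1: θ'=1.7972 (R=-0.6667) → pose (4.4277, 1.5170, 1.7972)
step 2: θ'=2.7972 (R=-0.1250) → pose (4.5073, 1.4274, 2.7972)
step 3: θ'=1.2972 (R=0.5000) → pose (4.8199, 0.8217, 1.2972)
step 4: θ'=2.2972 (R=-1.2500) → pose (5.0889, -0.3463, 2.2972)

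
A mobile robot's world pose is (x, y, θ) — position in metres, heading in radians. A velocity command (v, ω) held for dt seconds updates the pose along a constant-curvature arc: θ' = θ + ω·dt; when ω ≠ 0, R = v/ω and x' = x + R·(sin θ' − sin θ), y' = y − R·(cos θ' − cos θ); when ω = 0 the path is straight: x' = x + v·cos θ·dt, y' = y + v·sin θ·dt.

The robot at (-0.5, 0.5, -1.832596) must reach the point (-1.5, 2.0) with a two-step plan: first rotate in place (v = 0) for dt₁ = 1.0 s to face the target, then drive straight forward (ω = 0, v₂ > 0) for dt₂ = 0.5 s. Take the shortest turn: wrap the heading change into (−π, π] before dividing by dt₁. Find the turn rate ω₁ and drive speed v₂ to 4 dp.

ω₁ = -2.2918, v₂ = 3.6056

heading to target = atan2(2−0.5, -1.5−-0.5) = 2.1588
Δθ = wrap(2.1588 − -1.8326) = -2.2918; ω₁ = Δθ/dt₁ = -2.2918
distance = √((-1.5−-0.5)² + (2−0.5)²) = 1.8028; v₂ = distance/dt₂ = 3.6056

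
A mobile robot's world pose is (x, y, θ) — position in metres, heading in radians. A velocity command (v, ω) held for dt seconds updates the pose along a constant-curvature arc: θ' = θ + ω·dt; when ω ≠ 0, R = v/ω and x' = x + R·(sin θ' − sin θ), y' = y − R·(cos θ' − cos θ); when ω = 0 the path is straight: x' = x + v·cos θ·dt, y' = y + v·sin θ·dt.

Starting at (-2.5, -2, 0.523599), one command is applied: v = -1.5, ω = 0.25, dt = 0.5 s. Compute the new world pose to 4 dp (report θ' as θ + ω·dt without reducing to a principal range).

(-3.1244, -2.4146, 0.6486)

θ' = 0.5236 + 0.25·0.5 = 0.6486
R = v/ω = -1.5/0.25 = -6.0000
x' = -2.5 + -6.0000·(sin 0.6486 − sin 0.5236) = -3.1244
y' = -2 − -6.0000·(cos 0.6486 − cos 0.5236) = -2.4146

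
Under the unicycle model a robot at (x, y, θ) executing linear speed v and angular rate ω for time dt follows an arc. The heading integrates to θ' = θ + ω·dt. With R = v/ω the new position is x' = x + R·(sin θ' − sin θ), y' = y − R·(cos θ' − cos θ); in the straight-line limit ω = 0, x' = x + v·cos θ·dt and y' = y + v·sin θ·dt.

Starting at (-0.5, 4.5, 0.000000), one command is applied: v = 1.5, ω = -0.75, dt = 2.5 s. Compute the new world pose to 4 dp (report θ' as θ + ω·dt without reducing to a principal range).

(1.4082, 1.9009, -1.8750)

θ' = 0.0000 + -0.75·2.5 = -1.8750
R = v/ω = 1.5/-0.75 = -2.0000
x' = -0.5 + -2.0000·(sin -1.8750 − sin 0.0000) = 1.4082
y' = 4.5 − -2.0000·(cos -1.8750 − cos 0.0000) = 1.9009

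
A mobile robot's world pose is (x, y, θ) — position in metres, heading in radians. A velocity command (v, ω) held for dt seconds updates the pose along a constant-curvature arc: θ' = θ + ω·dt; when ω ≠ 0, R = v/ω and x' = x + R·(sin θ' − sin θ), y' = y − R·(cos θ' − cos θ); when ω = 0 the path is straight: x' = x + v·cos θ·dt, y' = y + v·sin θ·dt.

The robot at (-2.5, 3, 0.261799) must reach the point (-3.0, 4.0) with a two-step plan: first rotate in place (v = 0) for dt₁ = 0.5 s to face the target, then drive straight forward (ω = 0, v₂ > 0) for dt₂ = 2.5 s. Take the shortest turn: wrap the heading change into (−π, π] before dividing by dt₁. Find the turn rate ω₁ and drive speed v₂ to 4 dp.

heading to target = atan2(4−3, -3−-2.5) = 2.0344
Δθ = wrap(2.0344 − 0.2618) = 1.7726; ω₁ = Δθ/dt₁ = 3.5453
distance = √((-3−-2.5)² + (4−3)²) = 1.1180; v₂ = distance/dt₂ = 0.4472

ω₁ = 3.5453, v₂ = 0.4472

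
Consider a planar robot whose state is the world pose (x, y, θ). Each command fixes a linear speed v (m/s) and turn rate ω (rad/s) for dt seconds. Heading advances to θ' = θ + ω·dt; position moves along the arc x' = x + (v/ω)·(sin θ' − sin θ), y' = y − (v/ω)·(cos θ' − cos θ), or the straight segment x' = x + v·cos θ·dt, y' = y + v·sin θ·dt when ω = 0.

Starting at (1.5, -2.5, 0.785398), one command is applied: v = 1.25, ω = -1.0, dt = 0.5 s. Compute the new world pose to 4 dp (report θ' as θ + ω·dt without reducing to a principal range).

θ' = 0.7854 + -1.0·0.5 = 0.2854
R = v/ω = 1.25/-1.0 = -1.2500
x' = 1.5 + -1.2500·(sin 0.2854 − sin 0.7854) = 2.0320
y' = -2.5 − -1.2500·(cos 0.2854 − cos 0.7854) = -2.1844

(2.0320, -2.1844, 0.2854)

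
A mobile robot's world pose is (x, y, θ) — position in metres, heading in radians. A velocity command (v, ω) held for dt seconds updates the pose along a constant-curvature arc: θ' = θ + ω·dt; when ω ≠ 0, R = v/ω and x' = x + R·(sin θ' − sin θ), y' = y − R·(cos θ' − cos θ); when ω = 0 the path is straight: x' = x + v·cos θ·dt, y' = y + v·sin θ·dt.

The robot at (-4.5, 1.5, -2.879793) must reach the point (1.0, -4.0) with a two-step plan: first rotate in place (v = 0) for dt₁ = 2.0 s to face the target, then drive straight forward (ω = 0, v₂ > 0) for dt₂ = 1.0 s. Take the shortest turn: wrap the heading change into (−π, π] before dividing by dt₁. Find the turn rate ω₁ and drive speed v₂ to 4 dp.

heading to target = atan2(-4−1.5, 1−-4.5) = -0.7854
Δθ = wrap(-0.7854 − -2.8798) = 2.0944; ω₁ = Δθ/dt₁ = 1.0472
distance = √((1−-4.5)² + (-4−1.5)²) = 7.7782; v₂ = distance/dt₂ = 7.7782

ω₁ = 1.0472, v₂ = 7.7782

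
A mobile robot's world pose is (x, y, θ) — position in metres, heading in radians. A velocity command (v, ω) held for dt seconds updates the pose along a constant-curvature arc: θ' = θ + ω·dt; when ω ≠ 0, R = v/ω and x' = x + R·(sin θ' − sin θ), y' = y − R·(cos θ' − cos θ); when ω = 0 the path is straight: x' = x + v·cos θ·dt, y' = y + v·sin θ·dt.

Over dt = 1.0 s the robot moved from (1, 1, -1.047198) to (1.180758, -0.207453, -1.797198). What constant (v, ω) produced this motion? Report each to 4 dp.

v = 1.2500, ω = -0.7500

Δθ = -1.797198 − -1.047198 = -0.750000
ω = Δθ/dt = -0.750000/1.0 = -0.7500
R = −Δy/(cos θ' − cos θ) = -1.6667
v = R·ω = -1.6667·-0.7500 = 1.2500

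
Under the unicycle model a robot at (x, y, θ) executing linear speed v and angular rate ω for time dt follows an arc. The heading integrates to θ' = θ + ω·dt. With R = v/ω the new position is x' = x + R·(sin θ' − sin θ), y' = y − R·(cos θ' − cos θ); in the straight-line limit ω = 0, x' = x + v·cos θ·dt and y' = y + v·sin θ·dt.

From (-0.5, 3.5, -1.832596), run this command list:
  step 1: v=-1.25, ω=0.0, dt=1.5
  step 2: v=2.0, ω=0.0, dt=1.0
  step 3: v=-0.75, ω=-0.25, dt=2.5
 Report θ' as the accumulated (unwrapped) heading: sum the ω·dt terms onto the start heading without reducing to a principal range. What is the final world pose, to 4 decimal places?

step 1: θ'=-1.8326 (straight) → pose (-0.0147, 5.3111, -1.8326)
step 2: θ'=-1.8326 (straight) → pose (-0.5324, 3.3793, -1.8326)
step 3: θ'=-2.4576 (R=3.0000) → pose (0.4697, 4.9280, -2.4576)

(0.4697, 4.9280, -2.4576)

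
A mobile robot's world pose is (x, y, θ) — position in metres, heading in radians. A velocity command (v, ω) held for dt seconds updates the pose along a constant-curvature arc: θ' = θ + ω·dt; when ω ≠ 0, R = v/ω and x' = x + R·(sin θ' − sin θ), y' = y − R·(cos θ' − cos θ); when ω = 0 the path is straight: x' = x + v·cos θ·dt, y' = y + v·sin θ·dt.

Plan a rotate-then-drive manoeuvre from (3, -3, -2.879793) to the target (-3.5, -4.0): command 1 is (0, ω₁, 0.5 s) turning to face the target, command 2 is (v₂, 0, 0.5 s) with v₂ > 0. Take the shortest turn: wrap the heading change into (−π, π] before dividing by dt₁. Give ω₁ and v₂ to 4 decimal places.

heading to target = atan2(-4−-3, -3.5−3) = -2.9889
Δθ = wrap(-2.9889 − -2.8798) = -0.1092; ω₁ = Δθ/dt₁ = -0.2183
distance = √((-3.5−3)² + (-4−-3)²) = 6.5765; v₂ = distance/dt₂ = 13.1529

ω₁ = -0.2183, v₂ = 13.1529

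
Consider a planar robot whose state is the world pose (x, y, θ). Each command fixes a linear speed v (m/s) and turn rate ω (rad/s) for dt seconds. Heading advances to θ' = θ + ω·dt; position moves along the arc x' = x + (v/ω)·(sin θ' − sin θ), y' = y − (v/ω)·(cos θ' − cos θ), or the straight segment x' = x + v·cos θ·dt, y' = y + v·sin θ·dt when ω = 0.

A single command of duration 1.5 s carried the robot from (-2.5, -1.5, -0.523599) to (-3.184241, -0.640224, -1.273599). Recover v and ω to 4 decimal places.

Δθ = -1.273599 − -0.523599 = -0.750000
ω = Δθ/dt = -0.750000/1.5 = -0.5000
R = −Δy/(cos θ' − cos θ) = 1.5000
v = R·ω = 1.5000·-0.5000 = -0.7500

v = -0.7500, ω = -0.5000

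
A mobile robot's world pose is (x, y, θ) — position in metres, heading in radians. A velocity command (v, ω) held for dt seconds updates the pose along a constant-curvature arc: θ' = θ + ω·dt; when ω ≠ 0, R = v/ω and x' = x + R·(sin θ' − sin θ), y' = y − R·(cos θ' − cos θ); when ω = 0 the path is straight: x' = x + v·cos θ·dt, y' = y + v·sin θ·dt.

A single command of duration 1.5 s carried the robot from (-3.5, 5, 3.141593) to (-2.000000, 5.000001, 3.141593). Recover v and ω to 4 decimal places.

v = -1.0000, ω = 0.0000

Δθ = 3.141593 − 3.141593 = 0.000000
ω = Δθ/dt = 0.000000/1.5 = 0.0000
ω = 0 → v = (Δx·cos θ + Δy·sin θ)/dt = -1.0000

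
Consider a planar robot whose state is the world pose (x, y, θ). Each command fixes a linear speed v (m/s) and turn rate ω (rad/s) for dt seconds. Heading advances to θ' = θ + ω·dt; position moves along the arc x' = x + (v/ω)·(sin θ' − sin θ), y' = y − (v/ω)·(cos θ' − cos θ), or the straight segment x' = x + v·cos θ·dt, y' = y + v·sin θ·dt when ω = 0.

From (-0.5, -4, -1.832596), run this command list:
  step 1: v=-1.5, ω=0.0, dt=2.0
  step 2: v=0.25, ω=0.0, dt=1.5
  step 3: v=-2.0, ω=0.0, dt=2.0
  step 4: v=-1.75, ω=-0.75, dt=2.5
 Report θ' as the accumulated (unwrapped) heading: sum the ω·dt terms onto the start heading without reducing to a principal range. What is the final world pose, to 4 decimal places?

(4.7198, 3.7648, -3.7076)

step 1: θ'=-1.8326 (straight) → pose (0.2765, -1.1022, -1.8326)
step 2: θ'=-1.8326 (straight) → pose (0.1794, -1.4644, -1.8326)
step 3: θ'=-1.8326 (straight) → pose (1.2147, 2.3993, -1.8326)
step 4: θ'=-3.7076 (R=2.3333) → pose (4.7198, 3.7648, -3.7076)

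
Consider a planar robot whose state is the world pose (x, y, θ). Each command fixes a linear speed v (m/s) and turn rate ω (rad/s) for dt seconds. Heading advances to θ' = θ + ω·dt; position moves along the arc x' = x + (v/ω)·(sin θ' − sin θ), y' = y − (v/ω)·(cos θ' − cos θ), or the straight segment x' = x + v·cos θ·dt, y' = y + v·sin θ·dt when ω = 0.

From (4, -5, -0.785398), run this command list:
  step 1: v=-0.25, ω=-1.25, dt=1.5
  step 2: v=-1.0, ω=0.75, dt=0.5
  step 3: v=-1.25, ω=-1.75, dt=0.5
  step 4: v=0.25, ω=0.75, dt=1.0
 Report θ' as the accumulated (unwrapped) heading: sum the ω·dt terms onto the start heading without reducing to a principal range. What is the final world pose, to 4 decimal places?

step 1: θ'=-2.6604 (R=0.2000) → pose (4.0489, -4.6813, -2.6604)
step 2: θ'=-2.2854 (R=-1.3333) → pose (4.4389, -4.3731, -2.2854)
step 3: θ'=-3.1604 (R=0.7143) → pose (4.9918, -4.1270, -3.1604)
step 4: θ'=-2.4104 (R=0.3333) → pose (4.7630, -4.2122, -2.4104)

(4.7630, -4.2122, -2.4104)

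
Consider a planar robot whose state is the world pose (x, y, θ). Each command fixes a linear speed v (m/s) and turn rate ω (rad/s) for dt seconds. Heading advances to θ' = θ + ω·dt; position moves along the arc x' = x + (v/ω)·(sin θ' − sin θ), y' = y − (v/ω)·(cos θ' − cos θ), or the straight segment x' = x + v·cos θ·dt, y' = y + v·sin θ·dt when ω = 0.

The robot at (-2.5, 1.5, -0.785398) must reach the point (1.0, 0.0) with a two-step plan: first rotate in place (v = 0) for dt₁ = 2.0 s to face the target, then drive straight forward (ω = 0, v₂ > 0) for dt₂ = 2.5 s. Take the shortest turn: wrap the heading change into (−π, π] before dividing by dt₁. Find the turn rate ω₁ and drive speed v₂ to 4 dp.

ω₁ = 0.1903, v₂ = 1.5232

heading to target = atan2(0−1.5, 1−-2.5) = -0.4049
Δθ = wrap(-0.4049 − -0.7854) = 0.3805; ω₁ = Δθ/dt₁ = 0.1903
distance = √((1−-2.5)² + (0−1.5)²) = 3.8079; v₂ = distance/dt₂ = 1.5232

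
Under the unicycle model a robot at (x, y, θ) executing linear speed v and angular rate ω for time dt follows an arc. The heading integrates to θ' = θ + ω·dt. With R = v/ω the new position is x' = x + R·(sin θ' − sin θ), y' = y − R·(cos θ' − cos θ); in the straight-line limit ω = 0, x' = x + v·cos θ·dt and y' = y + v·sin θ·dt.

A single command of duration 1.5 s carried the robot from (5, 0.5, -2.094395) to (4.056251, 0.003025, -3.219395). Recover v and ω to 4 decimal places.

v = 0.7500, ω = -0.7500

Δθ = -3.219395 − -2.094395 = -1.125000
ω = Δθ/dt = -1.125000/1.5 = -0.7500
R = Δx/(sin θ' − sin θ) = -1.0000
v = R·ω = -1.0000·-0.7500 = 0.7500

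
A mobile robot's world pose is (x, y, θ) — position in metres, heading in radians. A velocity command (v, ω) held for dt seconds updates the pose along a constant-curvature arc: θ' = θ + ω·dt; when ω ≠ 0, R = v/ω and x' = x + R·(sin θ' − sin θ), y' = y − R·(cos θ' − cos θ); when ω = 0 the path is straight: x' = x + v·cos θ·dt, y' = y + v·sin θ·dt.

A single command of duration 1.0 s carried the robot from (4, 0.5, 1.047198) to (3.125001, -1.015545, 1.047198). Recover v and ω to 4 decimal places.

Δθ = 1.047198 − 1.047198 = 0.000000
ω = Δθ/dt = 0.000000/1.0 = 0.0000
ω = 0 → v = (Δx·cos θ + Δy·sin θ)/dt = -1.7500

v = -1.7500, ω = 0.0000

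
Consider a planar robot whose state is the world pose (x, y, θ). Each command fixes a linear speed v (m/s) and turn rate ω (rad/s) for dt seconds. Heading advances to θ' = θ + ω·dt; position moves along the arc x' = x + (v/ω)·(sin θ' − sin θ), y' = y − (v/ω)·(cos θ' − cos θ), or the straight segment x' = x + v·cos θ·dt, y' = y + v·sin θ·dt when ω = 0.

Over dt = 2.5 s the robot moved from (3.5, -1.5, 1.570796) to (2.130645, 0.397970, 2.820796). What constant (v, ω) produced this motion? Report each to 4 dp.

v = 1.0000, ω = 0.5000

Δθ = 2.820796 − 1.570796 = 1.250000
ω = Δθ/dt = 1.250000/2.5 = 0.5000
R = −Δy/(cos θ' − cos θ) = 2.0000
v = R·ω = 2.0000·0.5000 = 1.0000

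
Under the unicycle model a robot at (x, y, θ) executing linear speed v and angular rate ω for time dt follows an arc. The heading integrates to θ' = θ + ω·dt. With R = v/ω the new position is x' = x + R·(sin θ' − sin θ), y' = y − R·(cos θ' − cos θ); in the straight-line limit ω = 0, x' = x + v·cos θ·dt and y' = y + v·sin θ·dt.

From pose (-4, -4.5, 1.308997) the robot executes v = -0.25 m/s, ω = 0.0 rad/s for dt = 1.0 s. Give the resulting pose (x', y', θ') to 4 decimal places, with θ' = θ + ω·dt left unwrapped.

(-4.0647, -4.7415, 1.3090)

θ' = 1.3090 + 0.0·1.0 = 1.3090
ω = 0 → straight: x' = -4 + -0.25·cos(1.3090)·1.0 = -4.0647
y' = -4.5 + -0.25·sin(1.3090)·1.0 = -4.7415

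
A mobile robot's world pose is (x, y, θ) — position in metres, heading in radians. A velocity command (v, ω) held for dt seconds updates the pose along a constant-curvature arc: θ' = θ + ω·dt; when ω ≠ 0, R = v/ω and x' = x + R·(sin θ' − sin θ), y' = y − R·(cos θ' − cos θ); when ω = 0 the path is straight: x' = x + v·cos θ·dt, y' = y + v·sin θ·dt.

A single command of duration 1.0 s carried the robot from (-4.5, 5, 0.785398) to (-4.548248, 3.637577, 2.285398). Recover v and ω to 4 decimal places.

Δθ = 2.285398 − 0.785398 = 1.500000
ω = Δθ/dt = 1.500000/1.0 = 1.5000
R = −Δy/(cos θ' − cos θ) = -1.0000
v = R·ω = -1.0000·1.5000 = -1.5000

v = -1.5000, ω = 1.5000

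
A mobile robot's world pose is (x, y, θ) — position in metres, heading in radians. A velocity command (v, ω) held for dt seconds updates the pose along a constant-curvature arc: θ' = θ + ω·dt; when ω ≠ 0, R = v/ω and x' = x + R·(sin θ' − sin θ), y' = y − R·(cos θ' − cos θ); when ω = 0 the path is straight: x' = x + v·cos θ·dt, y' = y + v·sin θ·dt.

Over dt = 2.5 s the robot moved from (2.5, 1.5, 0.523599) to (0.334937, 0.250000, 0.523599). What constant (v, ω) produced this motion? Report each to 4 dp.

v = -1.0000, ω = 0.0000

Δθ = 0.523599 − 0.523599 = 0.000000
ω = Δθ/dt = 0.000000/2.5 = 0.0000
ω = 0 → v = (Δx·cos θ + Δy·sin θ)/dt = -1.0000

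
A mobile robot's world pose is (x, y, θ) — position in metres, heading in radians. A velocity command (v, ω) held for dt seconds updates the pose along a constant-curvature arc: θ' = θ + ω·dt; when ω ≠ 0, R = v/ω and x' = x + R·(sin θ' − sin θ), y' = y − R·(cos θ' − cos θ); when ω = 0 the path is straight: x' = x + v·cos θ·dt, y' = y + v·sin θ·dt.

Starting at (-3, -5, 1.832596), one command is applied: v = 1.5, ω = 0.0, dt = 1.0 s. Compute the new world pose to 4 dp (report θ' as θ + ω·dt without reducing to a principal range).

(-3.3882, -3.5511, 1.8326)

θ' = 1.8326 + 0.0·1.0 = 1.8326
ω = 0 → straight: x' = -3 + 1.5·cos(1.8326)·1.0 = -3.3882
y' = -5 + 1.5·sin(1.8326)·1.0 = -3.5511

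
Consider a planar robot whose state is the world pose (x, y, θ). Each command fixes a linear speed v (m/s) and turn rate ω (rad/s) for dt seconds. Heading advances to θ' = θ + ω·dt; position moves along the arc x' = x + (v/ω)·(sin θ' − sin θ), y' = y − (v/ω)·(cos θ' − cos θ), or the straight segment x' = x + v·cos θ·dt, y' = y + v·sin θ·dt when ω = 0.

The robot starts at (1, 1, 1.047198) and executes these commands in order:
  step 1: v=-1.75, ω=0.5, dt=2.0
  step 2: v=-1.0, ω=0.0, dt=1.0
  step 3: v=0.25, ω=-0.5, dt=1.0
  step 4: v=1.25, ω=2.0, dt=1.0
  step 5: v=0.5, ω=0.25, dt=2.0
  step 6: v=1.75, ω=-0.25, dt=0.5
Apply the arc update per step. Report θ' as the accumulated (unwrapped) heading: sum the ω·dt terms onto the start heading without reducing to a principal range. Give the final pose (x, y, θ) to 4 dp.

step 1: θ'=2.0472 (R=-3.5000) → pose (0.9208, -2.3550, 2.0472)
step 2: θ'=2.0472 (straight) → pose (1.3794, -3.2437, 2.0472)
step 3: θ'=1.5472 (R=-0.5000) → pose (1.3239, -3.0026, 1.5472)
step 4: θ'=3.5472 (R=0.6250) → pose (0.4524, -2.4136, 3.5472)
step 5: θ'=4.0472 (R=2.0000) → pose (-0.3320, -3.0169, 4.0472)
step 6: θ'=3.9222 (R=-7.0000) → pose (-0.9136, -3.6698, 3.9222)

(-0.9136, -3.6698, 3.9222)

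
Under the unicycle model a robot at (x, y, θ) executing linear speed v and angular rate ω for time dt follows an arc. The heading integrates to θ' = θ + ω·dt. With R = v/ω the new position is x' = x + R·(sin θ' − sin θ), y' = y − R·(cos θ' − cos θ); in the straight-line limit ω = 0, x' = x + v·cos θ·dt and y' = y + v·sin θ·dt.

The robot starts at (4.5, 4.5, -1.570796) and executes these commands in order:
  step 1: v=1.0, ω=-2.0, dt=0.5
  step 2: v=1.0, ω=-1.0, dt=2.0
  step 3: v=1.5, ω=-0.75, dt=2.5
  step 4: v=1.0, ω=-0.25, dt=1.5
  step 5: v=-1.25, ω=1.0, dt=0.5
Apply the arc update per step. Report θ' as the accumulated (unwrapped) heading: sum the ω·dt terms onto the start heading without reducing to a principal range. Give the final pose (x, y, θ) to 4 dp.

step 1: θ'=-2.5708 (R=-0.5000) → pose (4.2702, 4.0793, -2.5708)
step 2: θ'=-4.5708 (R=-1.0000) → pose (2.7399, 4.7796, -4.5708)
step 3: θ'=-6.4458 (R=-2.0000) → pose (5.0436, 7.0355, -6.4458)
step 4: θ'=-6.8208 (R=-4.0000) → pose (6.4444, 6.5240, -6.8208)
step 5: θ'=-6.3208 (R=-1.2500) → pose (5.8513, 6.6994, -6.3208)

(5.8513, 6.6994, -6.3208)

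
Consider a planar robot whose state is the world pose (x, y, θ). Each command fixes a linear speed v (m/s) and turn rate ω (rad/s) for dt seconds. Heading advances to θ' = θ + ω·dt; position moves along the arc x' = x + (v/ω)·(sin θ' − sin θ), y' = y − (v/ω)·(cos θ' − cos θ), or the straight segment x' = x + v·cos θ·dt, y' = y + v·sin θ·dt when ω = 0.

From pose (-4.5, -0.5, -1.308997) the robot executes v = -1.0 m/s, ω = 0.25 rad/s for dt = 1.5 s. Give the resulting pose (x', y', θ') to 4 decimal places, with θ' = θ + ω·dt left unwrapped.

θ' = -1.3090 + 0.25·1.5 = -0.9340
R = v/ω = -1.0/0.25 = -4.0000
x' = -4.5 + -4.0000·(sin -0.9340 − sin -1.3090) = -5.1477
y' = -0.5 − -4.0000·(cos -0.9340 − cos -1.3090) = 0.8432

(-5.1477, 0.8432, -0.9340)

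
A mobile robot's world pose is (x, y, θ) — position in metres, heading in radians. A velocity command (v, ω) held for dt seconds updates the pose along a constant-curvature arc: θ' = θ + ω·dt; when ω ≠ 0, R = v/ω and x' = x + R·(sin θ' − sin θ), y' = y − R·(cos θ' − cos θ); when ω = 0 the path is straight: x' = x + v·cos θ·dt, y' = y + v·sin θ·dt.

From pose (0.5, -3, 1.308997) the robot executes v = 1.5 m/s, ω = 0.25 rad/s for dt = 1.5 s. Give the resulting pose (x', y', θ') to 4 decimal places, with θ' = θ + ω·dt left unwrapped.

(0.6660, -0.7693, 1.6840)

θ' = 1.3090 + 0.25·1.5 = 1.6840
R = v/ω = 1.5/0.25 = 6.0000
x' = 0.5 + 6.0000·(sin 1.6840 − sin 1.3090) = 0.6660
y' = -3 − 6.0000·(cos 1.6840 − cos 1.3090) = -0.7693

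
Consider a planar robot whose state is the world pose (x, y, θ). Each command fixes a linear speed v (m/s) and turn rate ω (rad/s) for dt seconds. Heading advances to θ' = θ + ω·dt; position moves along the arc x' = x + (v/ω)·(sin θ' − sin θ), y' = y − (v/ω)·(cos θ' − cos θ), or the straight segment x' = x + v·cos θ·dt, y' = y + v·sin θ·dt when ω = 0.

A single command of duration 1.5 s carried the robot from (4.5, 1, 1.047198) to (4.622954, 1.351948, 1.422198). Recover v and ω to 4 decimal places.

Δθ = 1.422198 − 1.047198 = 0.375000
ω = Δθ/dt = 0.375000/1.5 = 0.2500
R = −Δy/(cos θ' − cos θ) = 1.0000
v = R·ω = 1.0000·0.2500 = 0.2500

v = 0.2500, ω = 0.2500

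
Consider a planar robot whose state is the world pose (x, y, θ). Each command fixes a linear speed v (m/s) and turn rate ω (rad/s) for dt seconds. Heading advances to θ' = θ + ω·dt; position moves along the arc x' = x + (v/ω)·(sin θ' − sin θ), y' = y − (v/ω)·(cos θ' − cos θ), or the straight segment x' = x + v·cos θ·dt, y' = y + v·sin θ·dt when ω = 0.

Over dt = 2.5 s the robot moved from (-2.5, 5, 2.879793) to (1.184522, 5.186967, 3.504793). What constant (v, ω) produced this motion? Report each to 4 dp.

v = -1.5000, ω = 0.2500

Δθ = 3.504793 − 2.879793 = 0.625000
ω = Δθ/dt = 0.625000/2.5 = 0.2500
R = Δx/(sin θ' − sin θ) = -6.0000
v = R·ω = -6.0000·0.2500 = -1.5000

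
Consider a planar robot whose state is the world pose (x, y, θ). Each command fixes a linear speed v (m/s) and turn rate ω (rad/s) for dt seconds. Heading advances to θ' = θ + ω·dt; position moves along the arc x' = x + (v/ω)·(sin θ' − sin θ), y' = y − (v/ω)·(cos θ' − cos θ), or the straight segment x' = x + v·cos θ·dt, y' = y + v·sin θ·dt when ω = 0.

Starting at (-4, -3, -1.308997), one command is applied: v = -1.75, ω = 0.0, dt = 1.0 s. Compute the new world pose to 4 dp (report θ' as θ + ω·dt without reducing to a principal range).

θ' = -1.3090 + 0.0·1.0 = -1.3090
ω = 0 → straight: x' = -4 + -1.75·cos(-1.3090)·1.0 = -4.4529
y' = -3 + -1.75·sin(-1.3090)·1.0 = -1.3096

(-4.4529, -1.3096, -1.3090)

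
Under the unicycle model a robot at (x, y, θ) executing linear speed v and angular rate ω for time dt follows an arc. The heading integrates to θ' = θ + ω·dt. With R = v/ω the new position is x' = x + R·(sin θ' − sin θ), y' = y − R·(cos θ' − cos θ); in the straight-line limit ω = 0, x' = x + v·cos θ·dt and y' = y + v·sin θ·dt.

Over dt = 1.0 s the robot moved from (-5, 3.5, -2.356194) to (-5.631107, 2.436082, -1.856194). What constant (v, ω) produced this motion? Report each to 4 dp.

v = 1.2500, ω = 0.5000

Δθ = -1.856194 − -2.356194 = 0.500000
ω = Δθ/dt = 0.500000/1.0 = 0.5000
R = −Δy/(cos θ' − cos θ) = 2.5000
v = R·ω = 2.5000·0.5000 = 1.2500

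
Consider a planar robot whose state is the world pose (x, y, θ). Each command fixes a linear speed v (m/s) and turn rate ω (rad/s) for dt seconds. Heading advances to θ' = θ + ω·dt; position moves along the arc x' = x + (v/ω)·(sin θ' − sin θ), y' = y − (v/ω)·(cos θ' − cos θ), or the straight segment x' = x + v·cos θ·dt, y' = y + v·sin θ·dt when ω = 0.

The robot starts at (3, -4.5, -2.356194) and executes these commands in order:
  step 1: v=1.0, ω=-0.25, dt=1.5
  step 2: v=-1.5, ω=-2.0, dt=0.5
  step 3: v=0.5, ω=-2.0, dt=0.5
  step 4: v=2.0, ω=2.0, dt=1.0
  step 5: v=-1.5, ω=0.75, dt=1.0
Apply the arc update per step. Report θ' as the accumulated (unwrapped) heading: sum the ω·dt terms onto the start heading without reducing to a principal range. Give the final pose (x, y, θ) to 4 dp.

(2.0100, -3.2195, -1.9812)

step 1: θ'=-2.7312 (R=-4.0000) → pose (1.7675, -5.3394, -2.7312)
step 2: θ'=-3.7312 (R=0.7500) → pose (2.4837, -5.4038, -3.7312)
step 3: θ'=-4.7312 (R=-0.2500) → pose (2.3728, -5.1913, -4.7312)
step 4: θ'=-2.7312 (R=1.0000) → pose (0.9740, -4.2555, -2.7312)
step 5: θ'=-1.9812 (R=-2.0000) → pose (2.0100, -3.2195, -1.9812)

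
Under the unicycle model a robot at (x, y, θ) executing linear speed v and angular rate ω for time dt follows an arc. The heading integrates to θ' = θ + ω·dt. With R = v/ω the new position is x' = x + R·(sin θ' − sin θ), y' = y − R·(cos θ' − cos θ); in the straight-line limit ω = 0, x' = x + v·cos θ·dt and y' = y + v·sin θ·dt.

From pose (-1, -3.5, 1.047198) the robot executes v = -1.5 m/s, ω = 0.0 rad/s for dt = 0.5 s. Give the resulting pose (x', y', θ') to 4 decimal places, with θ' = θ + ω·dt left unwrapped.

θ' = 1.0472 + 0.0·0.5 = 1.0472
ω = 0 → straight: x' = -1 + -1.5·cos(1.0472)·0.5 = -1.3750
y' = -3.5 + -1.5·sin(1.0472)·0.5 = -4.1495

(-1.3750, -4.1495, 1.0472)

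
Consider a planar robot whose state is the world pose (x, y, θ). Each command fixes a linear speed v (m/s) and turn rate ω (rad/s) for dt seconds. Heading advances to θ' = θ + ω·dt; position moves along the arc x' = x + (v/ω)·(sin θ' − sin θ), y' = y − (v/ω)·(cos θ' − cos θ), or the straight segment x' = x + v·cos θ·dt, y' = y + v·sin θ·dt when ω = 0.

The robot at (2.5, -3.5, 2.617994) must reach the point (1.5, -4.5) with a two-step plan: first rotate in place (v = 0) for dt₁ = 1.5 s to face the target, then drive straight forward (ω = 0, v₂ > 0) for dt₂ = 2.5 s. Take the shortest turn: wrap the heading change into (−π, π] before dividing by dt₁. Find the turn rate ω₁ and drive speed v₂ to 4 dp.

ω₁ = 0.8727, v₂ = 0.5657

heading to target = atan2(-4.5−-3.5, 1.5−2.5) = -2.3562
Δθ = wrap(-2.3562 − 2.6180) = 1.3090; ω₁ = Δθ/dt₁ = 0.8727
distance = √((1.5−2.5)² + (-4.5−-3.5)²) = 1.4142; v₂ = distance/dt₂ = 0.5657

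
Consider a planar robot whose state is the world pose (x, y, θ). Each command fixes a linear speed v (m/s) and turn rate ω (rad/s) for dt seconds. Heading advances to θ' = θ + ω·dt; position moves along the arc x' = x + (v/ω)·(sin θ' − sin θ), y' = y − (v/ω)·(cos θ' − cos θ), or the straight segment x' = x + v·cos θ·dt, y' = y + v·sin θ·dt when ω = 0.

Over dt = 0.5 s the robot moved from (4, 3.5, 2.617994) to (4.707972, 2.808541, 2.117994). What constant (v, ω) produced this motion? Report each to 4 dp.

v = -2.0000, ω = -1.0000

Δθ = 2.117994 − 2.617994 = -0.500000
ω = Δθ/dt = -0.500000/0.5 = -1.0000
R = Δx/(sin θ' − sin θ) = 2.0000
v = R·ω = 2.0000·-1.0000 = -2.0000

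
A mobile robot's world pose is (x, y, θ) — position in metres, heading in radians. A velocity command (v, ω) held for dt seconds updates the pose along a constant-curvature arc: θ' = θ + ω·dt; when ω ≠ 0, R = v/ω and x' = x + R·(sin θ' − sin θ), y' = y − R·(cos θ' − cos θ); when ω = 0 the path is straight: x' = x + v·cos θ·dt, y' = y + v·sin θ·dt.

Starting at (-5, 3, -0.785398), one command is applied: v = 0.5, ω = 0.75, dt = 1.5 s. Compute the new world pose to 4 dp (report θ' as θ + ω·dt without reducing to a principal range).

θ' = -0.7854 + 0.75·1.5 = 0.3396
R = v/ω = 0.5/0.75 = 0.6667
x' = -5 + 0.6667·(sin 0.3396 − sin -0.7854) = -4.3065
y' = 3 − 0.6667·(cos 0.3396 − cos -0.7854) = 2.8428

(-4.3065, 2.8428, 0.3396)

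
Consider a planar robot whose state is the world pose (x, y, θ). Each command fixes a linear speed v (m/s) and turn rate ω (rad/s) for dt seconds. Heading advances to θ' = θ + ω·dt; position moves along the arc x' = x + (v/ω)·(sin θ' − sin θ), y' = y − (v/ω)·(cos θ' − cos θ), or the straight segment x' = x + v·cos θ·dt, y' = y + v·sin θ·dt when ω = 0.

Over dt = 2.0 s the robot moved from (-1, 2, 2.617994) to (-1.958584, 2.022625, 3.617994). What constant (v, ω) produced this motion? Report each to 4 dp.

v = 0.5000, ω = 0.5000

Δθ = 3.617994 − 2.617994 = 1.000000
ω = Δθ/dt = 1.000000/2.0 = 0.5000
R = Δx/(sin θ' − sin θ) = 1.0000
v = R·ω = 1.0000·0.5000 = 0.5000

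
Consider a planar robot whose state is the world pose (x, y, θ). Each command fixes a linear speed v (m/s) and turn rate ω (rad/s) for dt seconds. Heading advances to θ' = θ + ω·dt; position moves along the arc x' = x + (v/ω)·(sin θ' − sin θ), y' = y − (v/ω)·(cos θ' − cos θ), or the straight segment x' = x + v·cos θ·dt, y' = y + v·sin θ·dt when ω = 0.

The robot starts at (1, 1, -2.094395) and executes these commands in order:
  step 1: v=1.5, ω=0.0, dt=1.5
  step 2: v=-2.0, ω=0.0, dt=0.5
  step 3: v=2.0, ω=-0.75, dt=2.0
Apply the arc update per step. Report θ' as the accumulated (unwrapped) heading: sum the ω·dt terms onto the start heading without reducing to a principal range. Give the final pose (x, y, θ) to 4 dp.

(-3.1010, -1.1471, -3.5944)

step 1: θ'=-2.0944 (straight) → pose (-0.1250, -0.9486, -2.0944)
step 2: θ'=-2.0944 (straight) → pose (0.3750, -0.0825, -2.0944)
step 3: θ'=-3.5944 (R=-2.6667) → pose (-3.1010, -1.1471, -3.5944)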